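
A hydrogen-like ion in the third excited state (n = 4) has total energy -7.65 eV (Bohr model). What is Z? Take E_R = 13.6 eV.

E_n = −E_R Z²/n² ⇒ Z² = −E_n n²/E_R = 7.65 × 4² / 13.6 ≈ 9.00
Z = 3

3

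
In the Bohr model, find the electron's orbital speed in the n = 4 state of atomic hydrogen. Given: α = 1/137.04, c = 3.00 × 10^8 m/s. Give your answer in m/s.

v_n = Zαc/n = 1 × 0.00730 × 3.00 × 10^8 / 4
    = 5.47 × 10^5 m/s

5.47 × 10^5 m/s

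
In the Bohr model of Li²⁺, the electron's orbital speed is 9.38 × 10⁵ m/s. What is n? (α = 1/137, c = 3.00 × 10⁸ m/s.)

v_n = Zαc/n ⇒ n = Zαc/v = 3 × 0.00730 × 3.00 × 10⁸ / 9.38 × 10⁵ ≈ 7.00
n = 7

7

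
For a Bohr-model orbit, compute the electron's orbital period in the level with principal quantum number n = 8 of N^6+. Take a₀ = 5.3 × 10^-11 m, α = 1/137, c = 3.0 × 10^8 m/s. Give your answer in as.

r = n²a₀/Z = 8²·5.3 × 10^-11/7 = 4.8 × 10^-10 m
v = Zαc/n = 7·0.0073·3.0 × 10^8/8 = 1.9 × 10^6 m/s
T = 2πr/v = 1.6 × 10^-15 s = 1600 as

1600 as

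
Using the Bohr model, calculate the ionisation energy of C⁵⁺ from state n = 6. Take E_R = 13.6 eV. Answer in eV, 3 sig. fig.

13.6 eV

E_n = −E_R·Z²/n² = −13.6 × 6²/6² eV = -13.6 eV
Ionisation energy = −E_n = 13.6 eV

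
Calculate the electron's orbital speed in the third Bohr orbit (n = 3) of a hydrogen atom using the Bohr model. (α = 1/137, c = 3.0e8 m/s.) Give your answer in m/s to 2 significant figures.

v_n = Zαc/n = 1 × 0.0073 × 3.0e8 / 3
    = 7.3e5 m/s

7.3e5 m/s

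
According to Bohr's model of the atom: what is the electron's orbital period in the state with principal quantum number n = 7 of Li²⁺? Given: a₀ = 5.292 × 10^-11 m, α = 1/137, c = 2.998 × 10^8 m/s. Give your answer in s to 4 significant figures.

r = n²a₀/Z = 7²·5.292 × 10^-11/3 = 8.644 × 10^-10 m
v = Zαc/n = 3·0.007299·2.998 × 10^8/7 = 9.379 × 10^5 m/s
T = 2πr/v = 5.791 × 10^-15 s

5.791 × 10^-15 s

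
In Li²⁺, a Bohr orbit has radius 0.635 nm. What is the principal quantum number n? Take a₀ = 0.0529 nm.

r_n = n²a₀/Z ⇒ n² = rZ/a₀ = 0.635 × 3 / 0.0529 ≈ 36.01
n = 6

6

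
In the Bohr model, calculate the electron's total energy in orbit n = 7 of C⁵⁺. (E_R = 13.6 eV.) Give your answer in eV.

E_n = −E_R·Z²/n² = −13.6 × 6²/7² = -9.99 eV

-9.99 eV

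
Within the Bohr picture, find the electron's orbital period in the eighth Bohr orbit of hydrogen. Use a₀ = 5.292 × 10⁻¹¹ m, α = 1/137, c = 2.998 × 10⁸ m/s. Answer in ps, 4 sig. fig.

0.07780 ps

r = n²a₀/Z = 8²·5.292 × 10⁻¹¹/1 = 3.387 × 10⁻⁹ m
v = Zαc/n = 1·0.007299·2.998 × 10⁸/8 = 2.735 × 10⁵ m/s
T = 2πr/v = 7.780 × 10⁻¹⁴ s = 0.07780 ps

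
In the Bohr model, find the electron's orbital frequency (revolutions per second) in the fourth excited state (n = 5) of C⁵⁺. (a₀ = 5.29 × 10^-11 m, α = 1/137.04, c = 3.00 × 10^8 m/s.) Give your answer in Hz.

r = n²a₀/Z = 2.20 × 10^-10 m, v = Zαc/n = 2.63 × 10^6 m/s
f = v/(2πr) = 1.90 × 10^15 Hz

1.90 × 10^15 Hz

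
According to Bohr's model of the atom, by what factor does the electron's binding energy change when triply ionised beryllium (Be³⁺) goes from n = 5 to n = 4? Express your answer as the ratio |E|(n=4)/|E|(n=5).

25/16

|E| ∝ Z^2 · n^-2; with Z fixed, |E| ∝ n^-2.
|E|(n=4)/|E|(n=5) = (4/5)^-2 = 25/16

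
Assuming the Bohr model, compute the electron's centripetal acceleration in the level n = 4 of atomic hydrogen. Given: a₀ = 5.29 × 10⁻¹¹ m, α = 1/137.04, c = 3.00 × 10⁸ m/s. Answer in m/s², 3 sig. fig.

r = n²a₀/Z = 8.46 × 10⁻¹⁰ m, v = Zαc/n = 5.47 × 10⁵ m/s
a = v²/r = (5.47 × 10⁵)² / 8.46 × 10⁻¹⁰ = 3.54 × 10²⁰ m/s²

3.54 × 10²⁰ m/s²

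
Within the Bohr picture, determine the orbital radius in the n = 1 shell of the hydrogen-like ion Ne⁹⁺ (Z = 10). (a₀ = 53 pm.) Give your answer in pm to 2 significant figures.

5.3 pm

r_n = n²a₀/Z = 1² × 53 / 10
    = 1 × 53 / 10 = 5.3 pm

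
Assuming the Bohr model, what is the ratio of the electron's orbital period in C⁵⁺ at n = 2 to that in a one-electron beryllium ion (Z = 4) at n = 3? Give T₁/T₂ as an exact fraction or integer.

32/243

T ∝ Z^-2 · n^3
T₁/T₂ = (6/4)^-2 · (2/3)^3 = 32/243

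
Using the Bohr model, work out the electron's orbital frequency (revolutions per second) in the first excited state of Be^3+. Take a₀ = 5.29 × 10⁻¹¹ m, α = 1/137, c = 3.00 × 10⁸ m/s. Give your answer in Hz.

r = n²a₀/Z = 5.29 × 10⁻¹¹ m, v = Zαc/n = 4.38 × 10⁶ m/s
f = v/(2πr) = 1.32 × 10¹⁶ Hz

1.32 × 10¹⁶ Hz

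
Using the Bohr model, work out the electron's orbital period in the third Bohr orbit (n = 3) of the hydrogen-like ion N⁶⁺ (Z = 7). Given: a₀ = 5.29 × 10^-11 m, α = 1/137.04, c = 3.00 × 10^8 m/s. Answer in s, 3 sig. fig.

r = n²a₀/Z = 3²·5.29 × 10^-11/7 = 6.80 × 10^-11 m
v = Zαc/n = 7·0.00730·3.00 × 10^8/3 = 5.11 × 10^6 m/s
T = 2πr/v = 8.37 × 10^-17 s

8.37 × 10^-17 s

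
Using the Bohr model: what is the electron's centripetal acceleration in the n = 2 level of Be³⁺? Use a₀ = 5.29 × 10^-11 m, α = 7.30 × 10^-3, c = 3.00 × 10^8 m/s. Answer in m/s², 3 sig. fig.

r = n²a₀/Z = 5.29 × 10^-11 m, v = Zαc/n = 4.38 × 10^6 m/s
a = v²/r = (4.38 × 10^6)² / 5.29 × 10^-11 = 3.63 × 10^23 m/s²

3.63 × 10^23 m/s²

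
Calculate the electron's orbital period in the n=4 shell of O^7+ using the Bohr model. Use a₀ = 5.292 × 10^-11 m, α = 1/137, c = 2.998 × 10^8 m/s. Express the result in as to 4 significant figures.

151.9 as

r = n²a₀/Z = 4²·5.292 × 10^-11/8 = 1.058 × 10^-10 m
v = Zαc/n = 8·0.007299·2.998 × 10^8/4 = 4.377 × 10^6 m/s
T = 2πr/v = 1.519 × 10^-16 s = 151.9 as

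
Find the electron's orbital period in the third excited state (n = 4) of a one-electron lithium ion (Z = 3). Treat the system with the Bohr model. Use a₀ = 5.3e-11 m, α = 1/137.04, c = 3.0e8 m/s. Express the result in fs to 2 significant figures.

r = n²a₀/Z = 4²·5.3e-11/3 = 2.8e-10 m
v = Zαc/n = 3·0.0073·3.0e8/4 = 1.6e6 m/s
T = 2πr/v = 1.1e-15 s = 1.1 fs

1.1 fs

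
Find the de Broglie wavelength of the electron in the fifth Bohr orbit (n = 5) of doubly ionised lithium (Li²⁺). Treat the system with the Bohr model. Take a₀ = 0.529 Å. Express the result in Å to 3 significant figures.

5.54 Å

The Bohr quantisation condition is nλ = 2πr_n.
r_n = n²a₀/Z = 4.41 Å
λ = 2πr_n/n = 2π·4.41/5 = 5.54 Å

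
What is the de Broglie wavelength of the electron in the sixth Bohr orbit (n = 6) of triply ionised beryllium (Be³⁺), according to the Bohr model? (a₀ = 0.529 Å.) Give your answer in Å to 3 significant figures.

The Bohr quantisation condition is nλ = 2πr_n.
r_n = n²a₀/Z = 4.76 Å
λ = 2πr_n/n = 2π·4.76/6 = 4.99 Å

4.99 Å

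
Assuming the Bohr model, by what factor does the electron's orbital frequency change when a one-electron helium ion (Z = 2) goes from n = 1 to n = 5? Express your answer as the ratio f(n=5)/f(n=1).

1/125

f ∝ Z^2 · n^-3; with Z fixed, f ∝ n^-3.
f(n=5)/f(n=1) = (5/1)^-3 = 1/125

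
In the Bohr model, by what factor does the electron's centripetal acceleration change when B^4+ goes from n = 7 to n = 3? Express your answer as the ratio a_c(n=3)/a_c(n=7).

a_c ∝ Z^3 · n^-4; with Z fixed, a_c ∝ n^-4.
a_c(n=3)/a_c(n=7) = (3/7)^-4 = 2401/81

2401/81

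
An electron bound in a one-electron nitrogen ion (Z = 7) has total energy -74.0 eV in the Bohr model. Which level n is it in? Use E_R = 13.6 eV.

3

E_n = −E_R Z²/n² ⇒ n² = E_R Z²/(−E_n) = 13.6 × 7² / 74.0 ≈ 9.01
n = 3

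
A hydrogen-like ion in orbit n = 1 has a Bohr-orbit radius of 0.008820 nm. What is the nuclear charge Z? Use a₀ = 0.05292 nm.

6

r_n = n²a₀/Z ⇒ Z = n²a₀/r = 1² × 0.05292 / 0.008820 ≈ 6.00
Z = 6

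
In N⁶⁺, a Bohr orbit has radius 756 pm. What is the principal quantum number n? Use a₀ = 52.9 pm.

10

r_n = n²a₀/Z ⇒ n² = rZ/a₀ = 756 × 7 / 52.9 ≈ 100.04
n = 10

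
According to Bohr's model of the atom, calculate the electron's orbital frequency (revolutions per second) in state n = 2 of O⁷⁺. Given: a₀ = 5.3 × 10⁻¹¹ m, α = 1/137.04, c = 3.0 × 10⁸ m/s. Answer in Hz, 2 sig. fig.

r = n²a₀/Z = 2.6 × 10⁻¹¹ m, v = Zαc/n = 8.8 × 10⁶ m/s
f = v/(2πr) = 5.3 × 10¹⁶ Hz

5.3 × 10¹⁶ Hz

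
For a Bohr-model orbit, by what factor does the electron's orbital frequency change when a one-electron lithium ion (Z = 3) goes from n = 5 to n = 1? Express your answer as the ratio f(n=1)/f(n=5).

f ∝ Z^2 · n^-3; with Z fixed, f ∝ n^-3.
f(n=1)/f(n=5) = (1/5)^-3 = 125

125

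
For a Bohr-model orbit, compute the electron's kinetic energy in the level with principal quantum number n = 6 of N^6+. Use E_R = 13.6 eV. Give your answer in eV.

For a Coulomb orbit the virial theorem gives K = −E_n.
E_n = −E_R·Z²/n², so K = E_R·Z²/n² = 13.6 × 7²/6² = 18.5 eV

18.5 eV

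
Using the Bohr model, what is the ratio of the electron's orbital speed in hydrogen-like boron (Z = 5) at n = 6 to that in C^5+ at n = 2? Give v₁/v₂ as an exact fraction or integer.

v ∝ Z^1 · n^-1
v₁/v₂ = (5/6)^1 · (6/2)^-1 = 5/18

5/18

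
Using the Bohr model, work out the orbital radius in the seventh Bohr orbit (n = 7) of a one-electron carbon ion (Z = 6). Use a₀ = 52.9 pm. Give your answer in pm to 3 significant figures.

432 pm

r_n = n²a₀/Z = 7² × 52.9 / 6
    = 49 × 52.9 / 6 = 432 pm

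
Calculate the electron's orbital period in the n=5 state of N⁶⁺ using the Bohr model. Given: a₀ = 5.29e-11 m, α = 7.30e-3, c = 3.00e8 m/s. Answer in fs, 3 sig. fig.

r = n²a₀/Z = 5²·5.29e-11/7 = 1.89e-10 m
v = Zαc/n = 7·0.00730·3.00e8/5 = 3.07e6 m/s
T = 2πr/v = 3.87e-16 s = 0.387 fs

0.387 fs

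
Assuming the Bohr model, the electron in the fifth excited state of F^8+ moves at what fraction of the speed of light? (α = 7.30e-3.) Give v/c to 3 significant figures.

0.0109

v_n = Zαc/n, so v/c = Zα/n = 9 × 0.00730 / 6 = 0.0109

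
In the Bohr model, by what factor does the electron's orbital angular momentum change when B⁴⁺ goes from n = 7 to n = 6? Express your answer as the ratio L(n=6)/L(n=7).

L = nℏ depends only on n, so L ∝ n.
L(n=6)/L(n=7) = (6/7)^1 = 6/7

6/7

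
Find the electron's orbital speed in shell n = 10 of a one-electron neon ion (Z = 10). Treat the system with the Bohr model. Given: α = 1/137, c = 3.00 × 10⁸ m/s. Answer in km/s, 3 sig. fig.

2190 km/s

v_n = Zαc/n = 10 × 0.00730 × 3.00 × 10⁸ / 10
    = 2190 km/s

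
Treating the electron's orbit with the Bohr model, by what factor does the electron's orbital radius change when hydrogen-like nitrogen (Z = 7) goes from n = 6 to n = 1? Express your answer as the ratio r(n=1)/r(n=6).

r ∝ Z^-1 · n^2; with Z fixed, r ∝ n^2.
r(n=1)/r(n=6) = (1/6)^2 = 1/36

1/36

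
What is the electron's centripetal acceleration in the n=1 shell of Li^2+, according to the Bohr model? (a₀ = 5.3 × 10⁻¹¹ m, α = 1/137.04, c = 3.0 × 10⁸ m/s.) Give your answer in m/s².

2.4 × 10²⁴ m/s²

r = n²a₀/Z = 1.8 × 10⁻¹¹ m, v = Zαc/n = 6.6 × 10⁶ m/s
a = v²/r = (6.6 × 10⁶)² / 1.8 × 10⁻¹¹ = 2.4 × 10²⁴ m/s²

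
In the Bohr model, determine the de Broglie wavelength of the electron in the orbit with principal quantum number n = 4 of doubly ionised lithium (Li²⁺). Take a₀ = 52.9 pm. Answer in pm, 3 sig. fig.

443 pm

The Bohr quantisation condition is nλ = 2πr_n.
r_n = n²a₀/Z = 282 pm
λ = 2πr_n/n = 2π·282/4 = 443 pm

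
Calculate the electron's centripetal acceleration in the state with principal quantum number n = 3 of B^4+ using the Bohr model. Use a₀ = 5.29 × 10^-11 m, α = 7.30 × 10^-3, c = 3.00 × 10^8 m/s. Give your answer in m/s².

1.40 × 10^23 m/s²

r = n²a₀/Z = 9.52 × 10^-11 m, v = Zαc/n = 3.65 × 10^6 m/s
a = v²/r = (3.65 × 10^6)² / 9.52 × 10^-11 = 1.40 × 10^23 m/s²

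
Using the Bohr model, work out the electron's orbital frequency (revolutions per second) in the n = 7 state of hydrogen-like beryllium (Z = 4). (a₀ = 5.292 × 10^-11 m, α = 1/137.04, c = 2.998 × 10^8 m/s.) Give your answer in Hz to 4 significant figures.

r = n²a₀/Z = 6.483 × 10^-10 m, v = Zαc/n = 1.250 × 10^6 m/s
f = v/(2πr) = 3.069 × 10^14 Hz

3.069 × 10^14 Hz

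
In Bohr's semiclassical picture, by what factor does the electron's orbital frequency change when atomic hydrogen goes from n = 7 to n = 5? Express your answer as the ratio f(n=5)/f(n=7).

f ∝ Z^2 · n^-3; with Z fixed, f ∝ n^-3.
f(n=5)/f(n=7) = (5/7)^-3 = 343/125

343/125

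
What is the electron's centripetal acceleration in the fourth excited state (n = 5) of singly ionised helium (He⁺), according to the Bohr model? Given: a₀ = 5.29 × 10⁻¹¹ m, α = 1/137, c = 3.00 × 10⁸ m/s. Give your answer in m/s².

r = n²a₀/Z = 6.61 × 10⁻¹⁰ m, v = Zαc/n = 8.76 × 10⁵ m/s
a = v²/r = (8.76 × 10⁵)² / 6.61 × 10⁻¹⁰ = 1.16 × 10²¹ m/s²

1.16 × 10²¹ m/s²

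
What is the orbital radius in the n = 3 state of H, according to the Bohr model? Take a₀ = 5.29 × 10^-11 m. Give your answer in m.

r_n = n²a₀/Z = 3² × 5.29 × 10^-11 / 1
    = 9 × 5.29 × 10^-11 / 1 = 4.76 × 10^-10 m

4.76 × 10^-10 m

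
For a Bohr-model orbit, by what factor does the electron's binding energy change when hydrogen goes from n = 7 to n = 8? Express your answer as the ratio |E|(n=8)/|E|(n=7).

|E| ∝ Z^2 · n^-2; with Z fixed, |E| ∝ n^-2.
|E|(n=8)/|E|(n=7) = (8/7)^-2 = 49/64

49/64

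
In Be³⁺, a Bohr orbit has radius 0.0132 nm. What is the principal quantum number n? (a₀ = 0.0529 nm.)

1

r_n = n²a₀/Z ⇒ n² = rZ/a₀ = 0.0132 × 4 / 0.0529 ≈ 1.00
n = 1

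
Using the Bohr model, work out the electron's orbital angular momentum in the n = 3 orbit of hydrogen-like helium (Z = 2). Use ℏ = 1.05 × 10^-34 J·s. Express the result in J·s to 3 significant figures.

3.15 × 10^-34 J·s

L_n = nℏ = 3 × 1.05 × 10^-34 = 3.15 × 10^-34 J·s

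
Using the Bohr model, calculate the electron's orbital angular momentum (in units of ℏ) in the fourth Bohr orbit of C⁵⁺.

4

L_n = nℏ, so L/ℏ = n = 4.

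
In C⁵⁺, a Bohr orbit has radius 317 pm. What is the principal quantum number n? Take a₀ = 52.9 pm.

6

r_n = n²a₀/Z ⇒ n² = rZ/a₀ = 317 × 6 / 52.9 ≈ 35.95
n = 6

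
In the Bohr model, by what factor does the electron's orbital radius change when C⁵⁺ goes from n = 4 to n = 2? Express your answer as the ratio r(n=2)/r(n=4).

1/4

r ∝ Z^-1 · n^2; with Z fixed, r ∝ n^2.
r(n=2)/r(n=4) = (2/4)^2 = 1/4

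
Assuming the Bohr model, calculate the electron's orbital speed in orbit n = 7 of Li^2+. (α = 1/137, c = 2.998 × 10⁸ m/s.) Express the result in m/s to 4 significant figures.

9.379 × 10⁵ m/s

v_n = Zαc/n = 3 × 0.007299 × 2.998 × 10⁸ / 7
    = 9.379 × 10⁵ m/s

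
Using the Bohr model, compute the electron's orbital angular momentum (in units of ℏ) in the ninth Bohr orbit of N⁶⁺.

L_n = nℏ, so L/ℏ = n = 9.

9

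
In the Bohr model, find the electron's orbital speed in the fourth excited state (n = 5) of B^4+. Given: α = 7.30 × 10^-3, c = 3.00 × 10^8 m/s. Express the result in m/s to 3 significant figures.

2.19 × 10^6 m/s

v_n = Zαc/n = 5 × 0.00730 × 3.00 × 10^8 / 5
    = 2.19 × 10^6 m/s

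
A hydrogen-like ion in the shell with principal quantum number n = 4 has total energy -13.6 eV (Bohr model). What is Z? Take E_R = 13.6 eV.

E_n = −E_R Z²/n² ⇒ Z² = −E_n n²/E_R = 13.6 × 4² / 13.6 ≈ 16.00
Z = 4

4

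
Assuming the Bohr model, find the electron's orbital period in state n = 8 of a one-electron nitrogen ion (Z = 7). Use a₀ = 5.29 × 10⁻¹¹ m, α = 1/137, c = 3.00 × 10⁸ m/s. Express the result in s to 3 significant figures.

r = n²a₀/Z = 8²·5.29 × 10⁻¹¹/7 = 4.84 × 10⁻¹⁰ m
v = Zαc/n = 7·0.00730·3.00 × 10⁸/8 = 1.92 × 10⁶ m/s
T = 2πr/v = 1.59 × 10⁻¹⁵ s

1.59 × 10⁻¹⁵ s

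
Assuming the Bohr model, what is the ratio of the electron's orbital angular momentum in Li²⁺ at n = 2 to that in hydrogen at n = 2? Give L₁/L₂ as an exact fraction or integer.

L = nℏ is independent of Z.
L₁/L₂ = n₁/n₂ = 2/2 = 1

1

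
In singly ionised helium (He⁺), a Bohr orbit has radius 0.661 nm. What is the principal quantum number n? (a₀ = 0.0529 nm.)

r_n = n²a₀/Z ⇒ n² = rZ/a₀ = 0.661 × 2 / 0.0529 ≈ 24.99
n = 5

5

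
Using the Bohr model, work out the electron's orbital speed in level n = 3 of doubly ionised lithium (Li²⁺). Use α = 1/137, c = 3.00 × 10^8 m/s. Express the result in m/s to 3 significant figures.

v_n = Zαc/n = 3 × 0.00730 × 3.00 × 10^8 / 3
    = 2.19 × 10^6 m/s

2.19 × 10^6 m/s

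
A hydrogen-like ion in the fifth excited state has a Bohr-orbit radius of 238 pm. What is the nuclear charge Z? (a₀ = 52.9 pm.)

8

r_n = n²a₀/Z ⇒ Z = n²a₀/r = 6² × 52.9 / 238 ≈ 8.00
Z = 8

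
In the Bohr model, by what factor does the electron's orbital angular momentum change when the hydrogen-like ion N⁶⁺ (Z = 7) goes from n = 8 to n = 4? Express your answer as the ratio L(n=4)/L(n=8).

L = nℏ depends only on n, so L ∝ n.
L(n=4)/L(n=8) = (4/8)^1 = 1/2

1/2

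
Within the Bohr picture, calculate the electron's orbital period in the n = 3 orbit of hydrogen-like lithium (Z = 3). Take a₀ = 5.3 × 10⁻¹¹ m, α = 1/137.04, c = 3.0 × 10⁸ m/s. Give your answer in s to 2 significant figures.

4.6 × 10⁻¹⁶ s

r = n²a₀/Z = 3²·5.3 × 10⁻¹¹/3 = 1.6 × 10⁻¹⁰ m
v = Zαc/n = 3·0.0073·3.0 × 10⁸/3 = 2.2 × 10⁶ m/s
T = 2πr/v = 4.6 × 10⁻¹⁶ s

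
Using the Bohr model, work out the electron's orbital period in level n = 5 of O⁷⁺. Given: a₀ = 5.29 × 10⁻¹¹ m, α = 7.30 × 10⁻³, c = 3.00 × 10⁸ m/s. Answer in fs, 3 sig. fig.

r = n²a₀/Z = 5²·5.29 × 10⁻¹¹/8 = 1.65 × 10⁻¹⁰ m
v = Zαc/n = 8·0.00730·3.00 × 10⁸/5 = 3.50 × 10⁶ m/s
T = 2πr/v = 2.96 × 10⁻¹⁶ s = 0.296 fs

0.296 fs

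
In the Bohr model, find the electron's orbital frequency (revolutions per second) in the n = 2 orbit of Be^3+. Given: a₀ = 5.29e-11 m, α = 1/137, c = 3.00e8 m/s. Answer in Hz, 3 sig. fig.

r = n²a₀/Z = 5.29e-11 m, v = Zαc/n = 4.38e6 m/s
f = v/(2πr) = 1.32e16 Hz

1.32e16 Hz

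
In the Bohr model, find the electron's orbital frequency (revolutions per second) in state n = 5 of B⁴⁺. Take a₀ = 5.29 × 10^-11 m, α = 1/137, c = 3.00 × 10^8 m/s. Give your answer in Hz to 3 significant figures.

r = n²a₀/Z = 2.64 × 10^-10 m, v = Zαc/n = 2.19 × 10^6 m/s
f = v/(2πr) = 1.32 × 10^15 Hz

1.32 × 10^15 Hz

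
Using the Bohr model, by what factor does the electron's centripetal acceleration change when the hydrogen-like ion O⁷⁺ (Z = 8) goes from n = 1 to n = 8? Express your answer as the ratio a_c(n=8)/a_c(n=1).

a_c ∝ Z^3 · n^-4; with Z fixed, a_c ∝ n^-4.
a_c(n=8)/a_c(n=1) = (8/1)^-4 = 1/4096

1/4096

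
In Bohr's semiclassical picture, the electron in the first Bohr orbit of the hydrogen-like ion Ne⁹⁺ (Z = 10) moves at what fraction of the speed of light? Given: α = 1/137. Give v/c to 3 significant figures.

0.0730

v_n = Zαc/n, so v/c = Zα/n = 10 × 0.00730 / 1 = 0.0730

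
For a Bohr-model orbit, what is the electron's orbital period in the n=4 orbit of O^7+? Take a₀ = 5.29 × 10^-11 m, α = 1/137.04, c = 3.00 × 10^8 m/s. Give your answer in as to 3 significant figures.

152 as

r = n²a₀/Z = 4²·5.29 × 10^-11/8 = 1.06 × 10^-10 m
v = Zαc/n = 8·0.00730·3.00 × 10^8/4 = 4.38 × 10^6 m/s
T = 2πr/v = 1.52 × 10^-16 s = 152 as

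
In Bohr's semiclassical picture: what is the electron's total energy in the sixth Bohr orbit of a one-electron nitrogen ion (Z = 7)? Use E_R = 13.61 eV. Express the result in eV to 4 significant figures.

E_n = −E_R·Z²/n² = −13.61 × 7²/6² = -18.52 eV

-18.52 eV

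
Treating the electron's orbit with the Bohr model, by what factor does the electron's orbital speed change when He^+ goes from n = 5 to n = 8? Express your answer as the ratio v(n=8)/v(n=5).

v ∝ Z^1 · n^-1; with Z fixed, v ∝ n^-1.
v(n=8)/v(n=5) = (8/5)^-1 = 5/8

5/8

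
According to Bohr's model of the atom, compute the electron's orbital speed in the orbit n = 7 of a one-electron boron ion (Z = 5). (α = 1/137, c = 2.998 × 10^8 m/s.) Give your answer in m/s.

1.563 × 10^6 m/s

v_n = Zαc/n = 5 × 0.007299 × 2.998 × 10^8 / 7
    = 1.563 × 10^6 m/s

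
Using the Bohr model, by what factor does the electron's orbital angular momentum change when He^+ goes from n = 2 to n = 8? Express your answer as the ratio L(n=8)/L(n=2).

L = nℏ depends only on n, so L ∝ n.
L(n=8)/L(n=2) = (8/2)^1 = 4

4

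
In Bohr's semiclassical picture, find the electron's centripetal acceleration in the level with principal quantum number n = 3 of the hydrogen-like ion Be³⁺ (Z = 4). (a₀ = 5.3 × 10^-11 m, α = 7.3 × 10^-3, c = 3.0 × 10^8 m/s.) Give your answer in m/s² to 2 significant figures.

r = n²a₀/Z = 1.2 × 10^-10 m, v = Zαc/n = 2.9 × 10^6 m/s
a = v²/r = (2.9 × 10^6)² / 1.2 × 10^-10 = 7.2 × 10^22 m/s²

7.2 × 10^22 m/s²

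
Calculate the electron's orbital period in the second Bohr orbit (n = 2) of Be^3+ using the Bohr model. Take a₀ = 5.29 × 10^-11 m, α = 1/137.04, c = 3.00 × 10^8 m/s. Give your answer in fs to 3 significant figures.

0.0759 fs

r = n²a₀/Z = 2²·5.29 × 10^-11/4 = 5.29 × 10^-11 m
v = Zαc/n = 4·0.00730·3.00 × 10^8/2 = 4.38 × 10^6 m/s
T = 2πr/v = 7.59 × 10^-17 s = 0.0759 fs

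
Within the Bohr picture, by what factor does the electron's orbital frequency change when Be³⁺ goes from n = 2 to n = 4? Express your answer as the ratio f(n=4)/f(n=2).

f ∝ Z^2 · n^-3; with Z fixed, f ∝ n^-3.
f(n=4)/f(n=2) = (4/2)^-3 = 1/8

1/8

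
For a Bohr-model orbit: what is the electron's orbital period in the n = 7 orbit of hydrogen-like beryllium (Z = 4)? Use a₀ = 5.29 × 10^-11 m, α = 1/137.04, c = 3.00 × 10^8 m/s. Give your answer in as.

3250 as

r = n²a₀/Z = 7²·5.29 × 10^-11/4 = 6.48 × 10^-10 m
v = Zαc/n = 4·0.00730·3.00 × 10^8/7 = 1.25 × 10^6 m/s
T = 2πr/v = 3.25 × 10^-15 s = 3250 as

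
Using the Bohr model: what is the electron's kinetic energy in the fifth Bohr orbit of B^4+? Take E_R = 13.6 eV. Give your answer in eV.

For a Coulomb orbit the virial theorem gives K = −E_n.
E_n = −E_R·Z²/n², so K = E_R·Z²/n² = 13.6 × 5²/5² = 13.6 eV

13.6 eV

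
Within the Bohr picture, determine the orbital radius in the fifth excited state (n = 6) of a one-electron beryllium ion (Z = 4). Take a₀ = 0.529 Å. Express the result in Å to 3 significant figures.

4.76 Å

r_n = n²a₀/Z = 6² × 0.529 / 4
    = 36 × 0.529 / 4 = 4.76 Å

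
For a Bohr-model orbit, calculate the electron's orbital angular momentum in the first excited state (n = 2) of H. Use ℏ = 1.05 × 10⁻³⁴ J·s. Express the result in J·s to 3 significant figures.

2.10 × 10⁻³⁴ J·s

L_n = nℏ = 2 × 1.05 × 10⁻³⁴ = 2.10 × 10⁻³⁴ J·s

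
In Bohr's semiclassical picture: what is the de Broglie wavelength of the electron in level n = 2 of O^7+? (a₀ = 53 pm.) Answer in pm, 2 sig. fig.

The Bohr quantisation condition is nλ = 2πr_n.
r_n = n²a₀/Z = 26 pm
λ = 2πr_n/n = 2π·26/2 = 83 pm

83 pm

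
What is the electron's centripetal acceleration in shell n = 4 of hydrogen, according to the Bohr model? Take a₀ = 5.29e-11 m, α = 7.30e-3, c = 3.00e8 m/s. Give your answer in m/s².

r = n²a₀/Z = 8.46e-10 m, v = Zαc/n = 5.47e5 m/s
a = v²/r = (5.47e5)² / 8.46e-10 = 3.54e20 m/s²

3.54e20 m/s²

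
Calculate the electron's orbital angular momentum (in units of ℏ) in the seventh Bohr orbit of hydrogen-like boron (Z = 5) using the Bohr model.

7

L_n = nℏ, so L/ℏ = n = 7.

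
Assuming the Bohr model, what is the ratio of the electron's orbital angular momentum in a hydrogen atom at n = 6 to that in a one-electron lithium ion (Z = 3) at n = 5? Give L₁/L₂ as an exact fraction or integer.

6/5

L = nℏ is independent of Z.
L₁/L₂ = n₁/n₂ = 6/5 = 6/5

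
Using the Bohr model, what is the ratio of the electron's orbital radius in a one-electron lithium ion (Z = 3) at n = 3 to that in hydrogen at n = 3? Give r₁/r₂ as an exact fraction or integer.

r ∝ Z^-1 · n^2
r₁/r₂ = (3/1)^-1 · (3/3)^2 = 1/3

1/3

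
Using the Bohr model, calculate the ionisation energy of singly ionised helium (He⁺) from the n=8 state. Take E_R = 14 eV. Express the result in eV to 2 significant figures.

E_n = −E_R·Z²/n² = −14 × 2²/8² eV = -0.88 eV
Ionisation energy = −E_n = 0.88 eV

0.88 eV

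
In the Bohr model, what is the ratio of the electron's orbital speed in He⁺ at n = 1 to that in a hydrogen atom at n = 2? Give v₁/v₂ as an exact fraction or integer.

4

v ∝ Z^1 · n^-1
v₁/v₂ = (2/1)^1 · (1/2)^-1 = 4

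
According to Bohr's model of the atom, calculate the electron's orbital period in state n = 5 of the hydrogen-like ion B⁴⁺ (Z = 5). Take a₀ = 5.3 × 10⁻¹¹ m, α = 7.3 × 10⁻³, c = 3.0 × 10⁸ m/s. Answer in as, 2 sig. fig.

760 as

r = n²a₀/Z = 5²·5.3 × 10⁻¹¹/5 = 2.6 × 10⁻¹⁰ m
v = Zαc/n = 5·0.0073·3.0 × 10⁸/5 = 2.2 × 10⁶ m/s
T = 2πr/v = 7.6 × 10⁻¹⁶ s = 760 as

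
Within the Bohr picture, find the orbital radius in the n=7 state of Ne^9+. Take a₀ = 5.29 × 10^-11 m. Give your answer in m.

r_n = n²a₀/Z = 7² × 5.29 × 10^-11 / 10
    = 49 × 5.29 × 10^-11 / 10 = 2.59 × 10^-10 m

2.59 × 10^-10 m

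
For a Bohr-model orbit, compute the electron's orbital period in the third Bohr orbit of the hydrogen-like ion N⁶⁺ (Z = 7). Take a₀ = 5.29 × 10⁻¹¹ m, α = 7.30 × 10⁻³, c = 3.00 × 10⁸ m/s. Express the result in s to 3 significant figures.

r = n²a₀/Z = 3²·5.29 × 10⁻¹¹/7 = 6.80 × 10⁻¹¹ m
v = Zαc/n = 7·0.00730·3.00 × 10⁸/3 = 5.11 × 10⁶ m/s
T = 2πr/v = 8.36 × 10⁻¹⁷ s

8.36 × 10⁻¹⁷ s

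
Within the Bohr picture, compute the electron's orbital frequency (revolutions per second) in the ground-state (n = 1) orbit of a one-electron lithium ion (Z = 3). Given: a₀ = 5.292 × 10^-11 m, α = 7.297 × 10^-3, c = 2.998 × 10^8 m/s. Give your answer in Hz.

5.921 × 10^16 Hz

r = n²a₀/Z = 1.764 × 10^-11 m, v = Zαc/n = 6.563 × 10^6 m/s
f = v/(2πr) = 5.921 × 10^16 Hz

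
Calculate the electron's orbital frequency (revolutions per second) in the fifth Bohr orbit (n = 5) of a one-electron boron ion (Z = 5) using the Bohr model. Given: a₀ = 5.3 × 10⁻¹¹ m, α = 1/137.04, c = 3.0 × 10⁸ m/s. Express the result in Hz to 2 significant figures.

1.3 × 10¹⁵ Hz

r = n²a₀/Z = 2.6 × 10⁻¹⁰ m, v = Zαc/n = 2.2 × 10⁶ m/s
f = v/(2πr) = 1.3 × 10¹⁵ Hz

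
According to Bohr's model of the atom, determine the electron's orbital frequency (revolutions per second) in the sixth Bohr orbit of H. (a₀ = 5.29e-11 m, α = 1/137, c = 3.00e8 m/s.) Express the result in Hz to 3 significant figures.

r = n²a₀/Z = 1.90e-9 m, v = Zαc/n = 3.65e5 m/s
f = v/(2πr) = 3.05e13 Hz

3.05e13 Hz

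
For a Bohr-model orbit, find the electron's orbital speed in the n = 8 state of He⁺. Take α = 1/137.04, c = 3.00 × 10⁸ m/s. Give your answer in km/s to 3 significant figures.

547 km/s

v_n = Zαc/n = 2 × 0.00730 × 3.00 × 10⁸ / 8
    = 547 km/s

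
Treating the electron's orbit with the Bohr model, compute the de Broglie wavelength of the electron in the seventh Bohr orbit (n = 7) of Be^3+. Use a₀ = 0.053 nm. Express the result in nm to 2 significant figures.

0.58 nm

The Bohr quantisation condition is nλ = 2πr_n.
r_n = n²a₀/Z = 0.65 nm
λ = 2πr_n/n = 2π·0.65/7 = 0.58 nm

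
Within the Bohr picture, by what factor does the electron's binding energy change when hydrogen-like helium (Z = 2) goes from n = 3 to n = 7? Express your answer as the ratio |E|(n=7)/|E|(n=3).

9/49

|E| ∝ Z^2 · n^-2; with Z fixed, |E| ∝ n^-2.
|E|(n=7)/|E|(n=3) = (7/3)^-2 = 9/49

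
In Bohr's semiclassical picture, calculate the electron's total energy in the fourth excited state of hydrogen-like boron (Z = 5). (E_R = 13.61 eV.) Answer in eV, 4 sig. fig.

E_n = −E_R·Z²/n² = −13.61 × 5²/5² = -13.61 eV

-13.61 eV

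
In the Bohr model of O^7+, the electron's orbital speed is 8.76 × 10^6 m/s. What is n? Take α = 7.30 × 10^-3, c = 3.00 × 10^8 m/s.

v_n = Zαc/n ⇒ n = Zαc/v = 8 × 0.00730 × 3.00 × 10^8 / 8.76 × 10^6 ≈ 2.00
n = 2

2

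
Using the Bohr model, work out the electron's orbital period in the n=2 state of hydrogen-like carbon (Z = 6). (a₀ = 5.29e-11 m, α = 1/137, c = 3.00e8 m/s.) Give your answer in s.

r = n²a₀/Z = 2²·5.29e-11/6 = 3.53e-11 m
v = Zαc/n = 6·0.00730·3.00e8/2 = 6.57e6 m/s
T = 2πr/v = 3.37e-17 s

3.37e-17 s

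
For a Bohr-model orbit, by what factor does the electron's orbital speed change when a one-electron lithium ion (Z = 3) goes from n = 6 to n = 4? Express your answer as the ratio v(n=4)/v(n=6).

v ∝ Z^1 · n^-1; with Z fixed, v ∝ n^-1.
v(n=4)/v(n=6) = (4/6)^-1 = 3/2

3/2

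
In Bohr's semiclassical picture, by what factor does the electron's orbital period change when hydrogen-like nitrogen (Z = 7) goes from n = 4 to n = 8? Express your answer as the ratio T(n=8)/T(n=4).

8

T ∝ Z^-2 · n^3; with Z fixed, T ∝ n^3.
T(n=8)/T(n=4) = (8/4)^3 = 8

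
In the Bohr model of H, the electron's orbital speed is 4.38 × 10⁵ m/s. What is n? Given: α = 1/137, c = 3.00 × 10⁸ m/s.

5

v_n = Zαc/n ⇒ n = Zαc/v = 1 × 0.00730 × 3.00 × 10⁸ / 4.38 × 10⁵ ≈ 5.00
n = 5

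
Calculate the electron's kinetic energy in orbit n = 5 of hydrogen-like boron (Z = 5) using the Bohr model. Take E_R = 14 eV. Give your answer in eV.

14 eV

For a Coulomb orbit the virial theorem gives K = −E_n.
E_n = −E_R·Z²/n², so K = E_R·Z²/n² = 14 × 5²/5² = 14 eV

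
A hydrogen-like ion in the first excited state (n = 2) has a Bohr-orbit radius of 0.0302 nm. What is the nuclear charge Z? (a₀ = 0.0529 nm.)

7

r_n = n²a₀/Z ⇒ Z = n²a₀/r = 2² × 0.0529 / 0.0302 ≈ 7.01
Z = 7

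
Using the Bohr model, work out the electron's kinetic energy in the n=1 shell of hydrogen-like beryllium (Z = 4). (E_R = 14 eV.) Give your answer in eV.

220 eV

For a Coulomb orbit the virial theorem gives K = −E_n.
E_n = −E_R·Z²/n², so K = E_R·Z²/n² = 14 × 4²/1² = 220 eV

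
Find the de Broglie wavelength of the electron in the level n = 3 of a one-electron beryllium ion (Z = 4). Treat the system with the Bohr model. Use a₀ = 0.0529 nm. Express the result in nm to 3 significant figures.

0.249 nm

The Bohr quantisation condition is nλ = 2πr_n.
r_n = n²a₀/Z = 0.119 nm
λ = 2πr_n/n = 2π·0.119/3 = 0.249 nm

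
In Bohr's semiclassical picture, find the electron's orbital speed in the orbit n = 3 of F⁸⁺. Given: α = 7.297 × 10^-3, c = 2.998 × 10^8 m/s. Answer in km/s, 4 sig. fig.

6563 km/s

v_n = Zαc/n = 9 × 0.007297 × 2.998 × 10^8 / 3
    = 6563 km/s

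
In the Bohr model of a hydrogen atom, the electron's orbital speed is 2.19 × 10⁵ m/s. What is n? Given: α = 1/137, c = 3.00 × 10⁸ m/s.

v_n = Zαc/n ⇒ n = Zαc/v = 1 × 0.00730 × 3.00 × 10⁸ / 2.19 × 10⁵ ≈ 10.00
n = 10

10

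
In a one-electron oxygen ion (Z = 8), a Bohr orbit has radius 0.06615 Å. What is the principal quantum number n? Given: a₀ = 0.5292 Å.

r_n = n²a₀/Z ⇒ n² = rZ/a₀ = 0.06615 × 8 / 0.5292 ≈ 1.00
n = 1

1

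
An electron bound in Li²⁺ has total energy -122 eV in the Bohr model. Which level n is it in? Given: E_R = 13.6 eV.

E_n = −E_R Z²/n² ⇒ n² = E_R Z²/(−E_n) = 13.6 × 3² / 122 ≈ 1.00
n = 1

1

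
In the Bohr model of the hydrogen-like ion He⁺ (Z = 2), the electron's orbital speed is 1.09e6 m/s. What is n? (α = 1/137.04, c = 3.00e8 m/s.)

v_n = Zαc/n ⇒ n = Zαc/v = 2 × 0.00730 × 3.00e8 / 1.09e6 ≈ 4.02
n = 4

4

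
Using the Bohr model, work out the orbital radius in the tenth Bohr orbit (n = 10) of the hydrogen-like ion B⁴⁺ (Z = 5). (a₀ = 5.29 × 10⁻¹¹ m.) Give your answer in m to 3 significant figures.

1.06 × 10⁻⁹ m

r_n = n²a₀/Z = 10² × 5.29 × 10⁻¹¹ / 5
    = 100 × 5.29 × 10⁻¹¹ / 5 = 1.06 × 10⁻⁹ m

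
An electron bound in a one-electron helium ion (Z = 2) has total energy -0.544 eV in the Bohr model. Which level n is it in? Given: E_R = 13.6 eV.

10

E_n = −E_R Z²/n² ⇒ n² = E_R Z²/(−E_n) = 13.6 × 2² / 0.544 ≈ 100.00
n = 10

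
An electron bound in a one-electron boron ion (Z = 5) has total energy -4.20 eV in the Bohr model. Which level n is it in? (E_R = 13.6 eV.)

9

E_n = −E_R Z²/n² ⇒ n² = E_R Z²/(−E_n) = 13.6 × 5² / 4.20 ≈ 80.95
n = 9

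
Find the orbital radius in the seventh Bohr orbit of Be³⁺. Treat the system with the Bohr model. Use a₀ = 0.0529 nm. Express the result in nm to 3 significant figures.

0.648 nm

r_n = n²a₀/Z = 7² × 0.0529 / 4
    = 49 × 0.0529 / 4 = 0.648 nm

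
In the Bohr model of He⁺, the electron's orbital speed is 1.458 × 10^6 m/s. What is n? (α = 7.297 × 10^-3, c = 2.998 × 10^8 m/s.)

v_n = Zαc/n ⇒ n = Zαc/v = 2 × 0.007297 × 2.998 × 10^8 / 1.458 × 10^6 ≈ 3.00
n = 3

3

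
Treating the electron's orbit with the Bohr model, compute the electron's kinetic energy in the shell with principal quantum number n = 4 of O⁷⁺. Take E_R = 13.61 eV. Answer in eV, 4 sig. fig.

54.44 eV

For a Coulomb orbit the virial theorem gives K = −E_n.
E_n = −E_R·Z²/n², so K = E_R·Z²/n² = 13.61 × 8²/4² = 54.44 eV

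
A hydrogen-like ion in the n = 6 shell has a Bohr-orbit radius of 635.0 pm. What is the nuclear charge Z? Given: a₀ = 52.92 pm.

r_n = n²a₀/Z ⇒ Z = n²a₀/r = 6² × 52.92 / 635.0 ≈ 3.00
Z = 3

3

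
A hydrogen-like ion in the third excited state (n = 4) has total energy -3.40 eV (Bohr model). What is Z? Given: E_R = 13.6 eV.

2

E_n = −E_R Z²/n² ⇒ Z² = −E_n n²/E_R = 3.40 × 4² / 13.6 ≈ 4.00
Z = 2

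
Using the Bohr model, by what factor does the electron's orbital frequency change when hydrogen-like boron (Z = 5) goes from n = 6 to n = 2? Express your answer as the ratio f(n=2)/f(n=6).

27

f ∝ Z^2 · n^-3; with Z fixed, f ∝ n^-3.
f(n=2)/f(n=6) = (2/6)^-3 = 27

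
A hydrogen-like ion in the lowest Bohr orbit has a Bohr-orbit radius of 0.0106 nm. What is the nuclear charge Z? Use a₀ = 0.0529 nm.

5

r_n = n²a₀/Z ⇒ Z = n²a₀/r = 1² × 0.0529 / 0.0106 ≈ 4.99
Z = 5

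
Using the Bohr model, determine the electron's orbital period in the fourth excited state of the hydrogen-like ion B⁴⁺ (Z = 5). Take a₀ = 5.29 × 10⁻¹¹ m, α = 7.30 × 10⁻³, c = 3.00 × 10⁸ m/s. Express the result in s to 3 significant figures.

7.59 × 10⁻¹⁶ s

r = n²a₀/Z = 5²·5.29 × 10⁻¹¹/5 = 2.64 × 10⁻¹⁰ m
v = Zαc/n = 5·0.00730·3.00 × 10⁸/5 = 2.19 × 10⁶ m/s
T = 2πr/v = 7.59 × 10⁻¹⁶ s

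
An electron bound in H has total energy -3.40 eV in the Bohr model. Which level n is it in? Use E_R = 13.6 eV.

2

E_n = −E_R Z²/n² ⇒ n² = E_R Z²/(−E_n) = 13.6 × 1² / 3.40 ≈ 4.00
n = 2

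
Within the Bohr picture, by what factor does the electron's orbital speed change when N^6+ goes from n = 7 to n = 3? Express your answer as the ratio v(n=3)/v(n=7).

7/3

v ∝ Z^1 · n^-1; with Z fixed, v ∝ n^-1.
v(n=3)/v(n=7) = (3/7)^-1 = 7/3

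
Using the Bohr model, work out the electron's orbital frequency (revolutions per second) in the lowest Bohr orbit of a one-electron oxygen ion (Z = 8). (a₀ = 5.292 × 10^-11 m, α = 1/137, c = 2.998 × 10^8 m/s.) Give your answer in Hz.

4.212 × 10^17 Hz

r = n²a₀/Z = 6.615 × 10^-12 m, v = Zαc/n = 1.751 × 10^7 m/s
f = v/(2πr) = 4.212 × 10^17 Hz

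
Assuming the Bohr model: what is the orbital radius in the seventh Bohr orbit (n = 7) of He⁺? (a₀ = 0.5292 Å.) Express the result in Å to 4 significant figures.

r_n = n²a₀/Z = 7² × 0.5292 / 2
    = 49 × 0.5292 / 2 = 12.97 Å

12.97 Å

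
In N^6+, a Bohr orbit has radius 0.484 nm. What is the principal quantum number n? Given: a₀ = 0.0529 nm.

8

r_n = n²a₀/Z ⇒ n² = rZ/a₀ = 0.484 × 7 / 0.0529 ≈ 64.05
n = 8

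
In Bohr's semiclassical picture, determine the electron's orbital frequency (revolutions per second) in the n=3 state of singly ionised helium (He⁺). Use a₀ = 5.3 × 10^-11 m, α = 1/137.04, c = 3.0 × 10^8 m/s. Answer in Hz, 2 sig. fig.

r = n²a₀/Z = 2.4 × 10^-10 m, v = Zαc/n = 1.5 × 10^6 m/s
f = v/(2πr) = 9.7 × 10^14 Hz

9.7 × 10^14 Hz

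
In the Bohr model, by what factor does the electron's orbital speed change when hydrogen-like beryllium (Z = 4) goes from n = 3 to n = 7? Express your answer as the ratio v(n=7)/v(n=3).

3/7

v ∝ Z^1 · n^-1; with Z fixed, v ∝ n^-1.
v(n=7)/v(n=3) = (7/3)^-1 = 3/7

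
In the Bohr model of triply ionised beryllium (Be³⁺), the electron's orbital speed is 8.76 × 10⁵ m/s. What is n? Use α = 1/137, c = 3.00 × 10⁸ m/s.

10

v_n = Zαc/n ⇒ n = Zαc/v = 4 × 0.00730 × 3.00 × 10⁸ / 8.76 × 10⁵ ≈ 10.00
n = 10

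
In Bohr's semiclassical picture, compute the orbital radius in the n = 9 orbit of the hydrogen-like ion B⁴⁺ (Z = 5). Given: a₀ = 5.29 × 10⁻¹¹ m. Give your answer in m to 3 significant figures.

r_n = n²a₀/Z = 9² × 5.29 × 10⁻¹¹ / 5
    = 81 × 5.29 × 10⁻¹¹ / 5 = 8.57 × 10⁻¹⁰ m

8.57 × 10⁻¹⁰ m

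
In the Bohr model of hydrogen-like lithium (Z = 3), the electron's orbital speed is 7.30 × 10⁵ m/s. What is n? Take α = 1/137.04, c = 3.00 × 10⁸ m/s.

9

v_n = Zαc/n ⇒ n = Zαc/v = 3 × 0.00730 × 3.00 × 10⁸ / 7.30 × 10⁵ ≈ 9.00
n = 9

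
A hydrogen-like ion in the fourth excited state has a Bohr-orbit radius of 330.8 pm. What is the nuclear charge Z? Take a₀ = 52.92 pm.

4

r_n = n²a₀/Z ⇒ Z = n²a₀/r = 5² × 52.92 / 330.8 ≈ 4.00
Z = 4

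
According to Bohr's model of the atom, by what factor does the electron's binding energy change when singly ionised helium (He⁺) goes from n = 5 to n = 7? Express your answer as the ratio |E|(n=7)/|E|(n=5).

25/49

|E| ∝ Z^2 · n^-2; with Z fixed, |E| ∝ n^-2.
|E|(n=7)/|E|(n=5) = (7/5)^-2 = 25/49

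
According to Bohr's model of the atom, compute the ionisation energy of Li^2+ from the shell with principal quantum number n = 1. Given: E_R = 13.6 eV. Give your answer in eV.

E_n = −E_R·Z²/n² = −13.6 × 3²/1² eV = -122 eV
Ionisation energy = −E_n = 122 eV

122 eV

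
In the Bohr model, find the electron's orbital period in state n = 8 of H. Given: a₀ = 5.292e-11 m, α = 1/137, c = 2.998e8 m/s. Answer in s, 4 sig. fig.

r = n²a₀/Z = 8²·5.292e-11/1 = 3.387e-9 m
v = Zαc/n = 1·0.007299·2.998e8/8 = 2.735e5 m/s
T = 2πr/v = 7.780e-14 s

7.780e-14 s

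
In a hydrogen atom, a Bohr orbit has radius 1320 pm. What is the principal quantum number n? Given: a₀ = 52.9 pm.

r_n = n²a₀/Z ⇒ n² = rZ/a₀ = 1320 × 1 / 52.9 ≈ 24.95
n = 5

5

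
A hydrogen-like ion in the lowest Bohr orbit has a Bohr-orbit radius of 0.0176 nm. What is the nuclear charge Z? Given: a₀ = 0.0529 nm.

3

r_n = n²a₀/Z ⇒ Z = n²a₀/r = 1² × 0.0529 / 0.0176 ≈ 3.01
Z = 3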